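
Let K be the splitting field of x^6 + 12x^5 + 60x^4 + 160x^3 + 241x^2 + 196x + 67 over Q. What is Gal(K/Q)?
The polynomial f is an irreducible sextic over Q, so G = Gal(f/Q) is one of the 16 transitive subgroups 6T1, ..., 6T16 of S_6. The discriminant of f is 61504 = 248^2, a perfect square, so G is contained in A_6. The transitive groups of degree 6 contained in A_6 are: A_4 (6T4, order 12), S_4 (6T7, order 24), (C_3 x C_3) : C_4 (6T10, order 36), PSL(2,5) (6T12, order 60), A_6 (6T15, order 360). By Dedekind's theorem, for a prime p not dividing disc(f) the degrees of the irreducible factors of f mod p form the cycle type of an element of G. Factoring f modulo the 79 such primes p <= 419 (skipping 2, 31, which divide the discriminant), each new pattern first appears at: mod 3: f = (x^2 + x + 2)(x^4 + 2x^3 + 2x^2 + x + 2), pattern 4+2; mod 5: f = (x^3 + x + 1)(x^3 + 2x^2 + 4x + 2), pattern 3+3; mod 11: f = (x + 5)(x + 10)(x^2 + 3)(x^2 + 8x + 8), pattern 2+2+1+1; mod 67: f = (x)(x + 4)(x + 5)(x + 13)(x + 58)(x + 66), pattern 1+1+1+1+1+1. No other pattern occurs in this range, so the set of observed cycle types is {4+2, 3+3, 2+2+1+1, 1+1+1+1+1+1}. The candidates containing elements of all these cycle types are S_4 (6T7) of order 24, (C_3 x C_3) : C_4 (6T10) of order 36, A_6 (6T15) of order 360; the others are excluded. The observed types are precisely the cycle types that occur in S_4 (6T7). Each of the other remaining candidates has further cycle types, and by the Chebotarev density theorem the matching factorization patterns would occur for a proportion of primes equal to their share of the group: (C_3 x C_3) : C_4 (6T10) additionally contains elements of type 3+1+1+1 (4 of its 36 elements, about 11% of primes); A_6 (6T15) additionally contains elements of type 5+1, 3+1+1+1 (184 of its 360 elements, about 51% of primes). None of the 79 primes tested shows any such pattern (for each of these groups the chance of that is below 10^-4), which rules them out. Hence G = S_4 (6T7), of order 24.

S_4 (order 24)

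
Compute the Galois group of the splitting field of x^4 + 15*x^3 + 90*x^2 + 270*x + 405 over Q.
4T1: C_4

The polynomial is an irreducible quartic over Q and its discriminant is 66430125, which is not a perfect square, so the Galois group is not contained in A_4. The resolvent cubic y^3 - 90*y^2 + 2430*y - 18225 has exactly one rational root, so the Galois group is C_4 or D_4. The quartic becomes reducible over Q(sqrt(disc)), so the group is C_4.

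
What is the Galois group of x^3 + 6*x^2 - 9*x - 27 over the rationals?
C_3 (also written C3)

The polynomial is an irreducible cubic over Q and its discriminant is 35721 = 189^2, a perfect square. For an irreducible cubic, a square discriminant forces the Galois group to be A_3, the cyclic group of order 3.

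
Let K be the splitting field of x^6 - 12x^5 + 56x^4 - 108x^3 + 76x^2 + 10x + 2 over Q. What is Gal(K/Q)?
6T16: S_6

The polynomial f is an irreducible sextic over Q, so G = Gal(f/Q) is one of the 16 transitive subgroups 6T1, ..., 6T16 of S_6. The discriminant of f is -7894803566272, which is not a perfect square, so G is not contained in A_6. The transitive groups of degree 6 not contained in A_6 are: C_6 (6T1, order 6), S_3 (6T2, order 6), D_6 (6T3, order 12), C_3 x S_3 (6T5, order 18), A_4 x C_2 (6T6, order 24), S_4 (6T8, order 24), S_3 x S_3 (6T9, order 36), S_4 x C_2 (6T11, order 48), (S_3 x S_3) : C_2 (6T13, order 72), PGL(2,5) (6T14, order 120), S_6 (6T16, order 720). By Dedekind's theorem, for a prime p not dividing disc(f) the degrees of the irreducible factors of f mod p form the cycle type of an element of G. Factoring f modulo the 12 such primes p <= 43 (skipping 2, 7, which divide the discriminant), each new pattern first appears at: mod 3: f = (x^6 + 2x^4 + x^2 + x + 2), pattern 6; mod 5: f = (x + 1)(x + 4)(x^4 + 3x^3 + 2x^2 + 3), pattern 4+1+1; mod 11: f = (x + 5)(x^5 + 5x^4 + 9x^3 + x^2 + 5x + 7), pattern 5+1; mod 37: f = (x^3 + 4x^2 + 16x + 11)(x^3 + 21x^2 + 30x + 17), pattern 3+3; mod 43: f = (x + 2)(x^2 + 13x + 27)(x^3 + 16x^2 + 21x + 8), pattern 3+2+1. No other pattern occurs in this range, so the set of observed cycle types is {6, 4+1+1, 5+1, 3+3, 3+2+1}. Among the candidates above, the only group containing elements of all these cycle types is S_6 (6T16); every other candidate lacks at least one of them. Hence G = S_6 (6T16), of order 720.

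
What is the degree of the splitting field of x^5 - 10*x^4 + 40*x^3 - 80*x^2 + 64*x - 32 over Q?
120

The degree of the splitting field over Q equals the order of the Galois group, so first determine the group. The polynomial f is an irreducible quintic over Q, so G = Gal(f/Q) is a transitive subgroup of S_5: one of C_5 (5T1, order 5), D_5 (5T2, order 10), F_20 (5T3, order 20), A_5 (5T4, order 60) or S_5 (5T5, order 120). The discriminant of f is 3008364544, which is not a perfect square, so G is not contained in A_5. The transitive groups of degree 5 not contained in A_5 are: F_20 (5T3, order 20), S_5 (5T5, order 120). By Dedekind's theorem, for a prime p not dividing disc(f) the degrees of the irreducible factors of f mod p form the cycle type of an element of G. Factoring f modulo the 3 such primes p <= 7 (skipping 2, which divides the discriminant), each new pattern first appears at: mod 3: f = (x^5 + 2x^4 + x^3 + x^2 + x + 1), pattern 5; mod 7: f = (x^2 + x + 6)(x^3 + 3x^2 + 3x + 4), pattern 3+2. No other pattern occurs in this range, so the set of observed cycle types is {5, 3+2}. Among the candidates above, the only group containing elements of all these cycle types is S_5 (5T5) — F_20 (5T3) lacks at least one of them. Hence G = S_5 (5T5), of order 120. The Galois group S_5 (5T5) has order 120, so the splitting field has degree 120 over Q.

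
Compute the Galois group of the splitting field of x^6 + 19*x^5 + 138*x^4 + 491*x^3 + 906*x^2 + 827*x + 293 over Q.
S_3 (also written S3)

The polynomial f is an irreducible sextic over Q, so G = Gal(f/Q) is one of the 16 transitive subgroups 6T1, ..., 6T16 of S_6. The discriminant of f is 324179200, which is not a perfect square, so G is not contained in A_6. The transitive groups of degree 6 not contained in A_6 are: C_6 (6T1, order 6), S_3 (6T2, order 6), D_6 (6T3, order 12), C_3 x S_3 (6T5, order 18), A_4 x C_2 (6T6, order 24), S_4 (6T8, order 24), S_3 x S_3 (6T9, order 36), S_4 x C_2 (6T11, order 48), (S_3 x S_3) : C_2 (6T13, order 72), PGL(2,5) (6T14, order 120), S_6 (6T16, order 720). By Dedekind's theorem, for a prime p not dividing disc(f) the degrees of the irreducible factors of f mod p form the cycle type of an element of G. Factoring f modulo the 23 such primes p <= 101 (skipping 2, 5, 37, which divide the discriminant), each new pattern first appears at: mod 3: f = (x^3 + 2x + 1)(x^3 + x^2 + x + 2), pattern 3+3; mod 13: f = (x^2 + 8)(x^2 + 11)(x^2 + 6x + 2), pattern 2+2+2; mod 67: f = (x + 5)(x + 10)(x + 24)(x + 27)(x + 30)(x + 57), pattern 1+1+1+1+1+1. No other pattern occurs in this range, so the set of observed cycle types is {3+3, 2+2+2, 1+1+1+1+1+1}. The candidates containing elements of all these cycle types are C_6 (6T1) of order 6, S_3 (6T2) of order 6, D_6 (6T3) of order 12, C_3 x S_3 (6T5) of order 18, A_4 x C_2 (6T6) of order 24, S_4 (6T8) of order 24, S_3 x S_3 (6T9) of order 36, S_4 x C_2 (6T11) of order 48, (S_3 x S_3) : C_2 (6T13) of order 72, PGL(2,5) (6T14) of order 120, S_6 (6T16) of order 720; the others are excluded. The observed types are precisely the cycle types that occur in S_3 (6T2). Each of the other remaining candidates has further cycle types, and by the Chebotarev density theorem the matching factorization patterns would occur for a proportion of primes equal to their share of the group: C_6 (6T1) additionally contains elements of type 6 (2 of its 6 elements, about 33% of primes); D_6 (6T3) additionally contains elements of type 6, 2+2+1+1 (5 of its 12 elements, about 42% of primes); C_3 x S_3 (6T5) additionally contains elements of type 6, 3+1+1+1 (10 of its 18 elements, about 56% of primes); A_4 x C_2 (6T6) additionally contains elements of type 6, 2+2+1+1, 2+1+1+1+1 (14 of its 24 elements, about 58% of primes); S_4 (6T8) additionally contains elements of type 4+1+1, 2+2+1+1 (9 of its 24 elements, about 38% of primes); S_3 x S_3 (6T9) additionally contains elements of type 6, 3+1+1+1, 2+2+1+1 (25 of its 36 elements, about 69% of primes); S_4 x C_2 (6T11) additionally contains elements of type 6, 4+2, 4+1+1, 2+2+1+1, 2+1+1+1+1 (32 of its 48 elements, about 67% of primes); (S_3 x S_3) : C_2 (6T13) additionally contains elements of type 6, 4+2, 3+2+1, 3+1+1+1, 2+2+1+1, 2+1+1+1+1 (61 of its 72 elements, about 85% of primes); PGL(2,5) (6T14) additionally contains elements of type 6, 5+1, 4+1+1, 2+2+1+1 (89 of its 120 elements, about 74% of primes); S_6 (6T16) additionally contains elements of type 6, 5+1, 4+2, 4+1+1, 3+2+1, 3+1+1+1, 2+2+1+1, 2+1+1+1+1 (664 of its 720 elements, about 92% of primes). None of the 23 primes tested shows any such pattern (for each of these groups the chance of that is below 10^-4), which rules them out. Hence G = S_3 (6T2), of order 6.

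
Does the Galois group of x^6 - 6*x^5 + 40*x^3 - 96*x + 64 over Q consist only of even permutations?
No

The polynomial is irreducible of degree 6 over Q. Its discriminant is -37572373905408, which is not a perfect square. A Galois group lies in the alternating group exactly when the discriminant is a square in Q, so the Galois group (S_3) is not contained in A_6.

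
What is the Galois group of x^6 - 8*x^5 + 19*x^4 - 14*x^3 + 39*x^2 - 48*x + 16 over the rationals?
The polynomial f is an irreducible sextic over Q, so G = Gal(f/Q) is one of the 16 transitive subgroups 6T1, ..., 6T16 of S_6. The discriminant of f is 90962560000 = 301600^2, a perfect square, so G is contained in A_6. The transitive groups of degree 6 contained in A_6 are: A_4 (6T4, order 12), S_4 (6T7, order 24), (C_3 x C_3) : C_4 (6T10, order 36), PSL(2,5) (6T12, order 60), A_6 (6T15, order 360). By Dedekind's theorem, for a prime p not dividing disc(f) the degrees of the irreducible factors of f mod p form the cycle type of an element of G. Factoring f modulo the 19 such primes p <= 83 (skipping 2, 5, 13, 29, which divide the discriminant), each new pattern first appears at: mod 3: f = (x^2 + 2x + 2)(x^4 + 2x^3 + x^2 + x + 2), pattern 4+2; mod 11: f = (x^3 + 4x^2 + 10x + 2)(x^3 + 10x^2 + 2x + 8), pattern 3+3; mod 19: f = (x + 14)(x + 17)(x^2 + 9)(x^2 + 18x + 12), pattern 2+2+1+1; mod 61: f = (x + 13)(x + 23)(x + 30)(x^3 + 48x^2 + 47x + 46), pattern 3+1+1+1. No other pattern occurs in this range, so the set of observed cycle types is {4+2, 3+3, 2+2+1+1, 3+1+1+1}. The candidates containing elements of all these cycle types are (C_3 x C_3) : C_4 (6T10) of order 36, A_6 (6T15) of order 360; the others are excluded. The observed types are precisely the cycle types that occur in (C_3 x C_3) : C_4 (6T10) (apart from the identity). Each of the other remaining candidates has further cycle types, and by the Chebotarev density theorem the matching factorization patterns would occur for a proportion of primes equal to their share of the group: A_6 (6T15) additionally contains elements of type 5+1 (144 of its 360 elements, about 40% of primes). None of the 19 primes tested shows any such pattern (for each of these groups the chance of that is below 10^-4), which rules them out. Hence G = (C_3 x C_3) : C_4 (6T10), of order 36.

(C_3 x C_3) : C_4 (order 36)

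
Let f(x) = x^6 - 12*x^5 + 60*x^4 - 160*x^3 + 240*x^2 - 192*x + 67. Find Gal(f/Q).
S_3, S_3 acting on 6 points

The polynomial f is an irreducible sextic over Q, so G = Gal(f/Q) is one of the 16 transitive subgroups 6T1, ..., 6T16 of S_6. The discriminant of f is -11337408, which is not a perfect square, so G is not contained in A_6. The transitive groups of degree 6 not contained in A_6 are: C_6 (6T1, order 6), S_3 (6T2, order 6), D_6 (6T3, order 12), C_3 x S_3 (6T5, order 18), A_4 x C_2 (6T6, order 24), S_4 (6T8, order 24), S_3 x S_3 (6T9, order 36), S_4 x C_2 (6T11, order 48), (S_3 x S_3) : C_2 (6T13, order 72), PGL(2,5) (6T14, order 120), S_6 (6T16, order 720). By Dedekind's theorem, for a prime p not dividing disc(f) the degrees of the irreducible factors of f mod p form the cycle type of an element of G. Factoring f modulo the 23 such primes p <= 97 (skipping 2, 3, which divide the discriminant), each new pattern first appears at: mod 5: f = (x^2 + 3)(x^2 + x + 1)(x^2 + 2x + 4), pattern 2+2+2; mod 7: f = (x^3 + x^2 + 5x + 1)(x^3 + x^2 + 5x + 4), pattern 3+3; mod 61: f = (x + 1)(x + 17)(x + 20)(x + 37)(x + 40)(x + 56), pattern 1+1+1+1+1+1. No other pattern occurs in this range, so the set of observed cycle types is {2+2+2, 3+3, 1+1+1+1+1+1}. The candidates containing elements of all these cycle types are C_6 (6T1) of order 6, S_3 (6T2) of order 6, D_6 (6T3) of order 12, C_3 x S_3 (6T5) of order 18, A_4 x C_2 (6T6) of order 24, S_4 (6T8) of order 24, S_3 x S_3 (6T9) of order 36, S_4 x C_2 (6T11) of order 48, (S_3 x S_3) : C_2 (6T13) of order 72, PGL(2,5) (6T14) of order 120, S_6 (6T16) of order 720; the others are excluded. The observed types are precisely the cycle types that occur in S_3 (6T2). Each of the other remaining candidates has further cycle types, and by the Chebotarev density theorem the matching factorization patterns would occur for a proportion of primes equal to their share of the group: C_6 (6T1) additionally contains elements of type 6 (2 of its 6 elements, about 33% of primes); D_6 (6T3) additionally contains elements of type 6, 2+2+1+1 (5 of its 12 elements, about 42% of primes); C_3 x S_3 (6T5) additionally contains elements of type 6, 3+1+1+1 (10 of its 18 elements, about 56% of primes); A_4 x C_2 (6T6) additionally contains elements of type 6, 2+2+1+1, 2+1+1+1+1 (14 of its 24 elements, about 58% of primes); S_4 (6T8) additionally contains elements of type 4+1+1, 2+2+1+1 (9 of its 24 elements, about 38% of primes); S_3 x S_3 (6T9) additionally contains elements of type 6, 3+1+1+1, 2+2+1+1 (25 of its 36 elements, about 69% of primes); S_4 x C_2 (6T11) additionally contains elements of type 6, 4+2, 4+1+1, 2+2+1+1, 2+1+1+1+1 (32 of its 48 elements, about 67% of primes); (S_3 x S_3) : C_2 (6T13) additionally contains elements of type 6, 4+2, 3+2+1, 3+1+1+1, 2+2+1+1, 2+1+1+1+1 (61 of its 72 elements, about 85% of primes); PGL(2,5) (6T14) additionally contains elements of type 6, 5+1, 4+1+1, 2+2+1+1 (89 of its 120 elements, about 74% of primes); S_6 (6T16) additionally contains elements of type 6, 5+1, 4+2, 4+1+1, 3+2+1, 3+1+1+1, 2+2+1+1, 2+1+1+1+1 (664 of its 720 elements, about 92% of primes). None of the 23 primes tested shows any such pattern (for each of these groups the chance of that is below 10^-4), which rules them out. Hence G = S_3 (6T2), of order 6.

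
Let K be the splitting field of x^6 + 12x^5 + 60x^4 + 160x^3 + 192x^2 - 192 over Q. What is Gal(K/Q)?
The polynomial f is an irreducible sextic over Q, so G = Gal(f/Q) is one of the 16 transitive subgroups 6T1, ..., 6T16 of S_6. The discriminant of f is 450868486864896 = 21233664^2, a perfect square, so G is contained in A_6. The transitive groups of degree 6 contained in A_6 are: A_4 (6T4, order 12), S_4 (6T7, order 24), (C_3 x C_3) : C_4 (6T10, order 36), PSL(2,5) (6T12, order 60), A_6 (6T15, order 360). By Dedekind's theorem, for a prime p not dividing disc(f) the degrees of the irreducible factors of f mod p form the cycle type of an element of G. Factoring f modulo the 33 such primes p <= 149 (skipping 2, 3, which divide the discriminant), each new pattern first appears at: mod 5: f = (x^3 + 3x^2 + 2x + 3)(x^3 + 4x^2 + x + 1), pattern 3+3; mod 17: f = (x + 6)(x + 15)(x^2 + 4x + 9)(x^2 + 4x + 15), pattern 2+2+1+1; mod 71: f = (x + 9)(x + 10)(x + 12)(x + 63)(x + 65)(x + 66), pattern 1+1+1+1+1+1. No other pattern occurs in this range, so the set of observed cycle types is {3+3, 2+2+1+1, 1+1+1+1+1+1}. The candidates containing elements of all these cycle types are A_4 (6T4) of order 12, S_4 (6T7) of order 24, (C_3 x C_3) : C_4 (6T10) of order 36, PSL(2,5) (6T12) of order 60, A_6 (6T15) of order 360; the others are excluded. The observed types are precisely the cycle types that occur in A_4 (6T4). Each of the other remaining candidates has further cycle types, and by the Chebotarev density theorem the matching factorization patterns would occur for a proportion of primes equal to their share of the group: S_4 (6T7) additionally contains elements of type 4+2 (6 of its 24 elements, about 25% of primes); (C_3 x C_3) : C_4 (6T10) additionally contains elements of type 4+2, 3+1+1+1 (22 of its 36 elements, about 61% of primes); PSL(2,5) (6T12) additionally contains elements of type 5+1 (24 of its 60 elements, about 40% of primes); A_6 (6T15) additionally contains elements of type 5+1, 4+2, 3+1+1+1 (274 of its 360 elements, about 76% of primes). None of the 33 primes tested shows any such pattern (for each of these groups the chance of that is below 10^-4), which rules them out. Hence G = A_4 (6T4), of order 12.

A_4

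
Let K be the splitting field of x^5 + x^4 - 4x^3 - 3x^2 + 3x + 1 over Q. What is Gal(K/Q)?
The polynomial f is an irreducible quintic over Q, so G = Gal(f/Q) is a transitive subgroup of S_5: one of C_5 (5T1, order 5), D_5 (5T2, order 10), F_20 (5T3, order 20), A_5 (5T4, order 60) or S_5 (5T5, order 120). The discriminant of f is 14641 = 121^2, a perfect square, so G is contained in A_5. The transitive groups of degree 5 contained in A_5 are: C_5 (5T1, order 5), D_5 (5T2, order 10), A_5 (5T4, order 60). By Dedekind's theorem, for a prime p not dividing disc(f) the degrees of the irreducible factors of f mod p form the cycle type of an element of G. Factoring f modulo the 14 such primes p <= 47 (skipping 11, which divides the discriminant), each new pattern first appears at: mod 2: f = (x^5 + x^4 + x^2 + x + 1), pattern 5; mod 23: f = (x + 9)(x + 12)(x + 13)(x + 17)(x + 19), pattern 1+1+1+1+1. No other pattern occurs in this range, so the set of observed cycle types is {5, 1+1+1+1+1}. The candidates containing elements of all these cycle types are C_5 (5T1) of order 5, D_5 (5T2) of order 10, A_5 (5T4) of order 60; the others are excluded. The observed types are precisely the cycle types that occur in C_5 (5T1). Each of the other remaining candidates has further cycle types, and by the Chebotarev density theorem the matching factorization patterns would occur for a proportion of primes equal to their share of the group: D_5 (5T2) additionally contains elements of type 2+2+1 (5 of its 10 elements, about 50% of primes); A_5 (5T4) additionally contains elements of type 3+1+1, 2+2+1 (35 of its 60 elements, about 58% of primes). None of the 14 primes tested shows any such pattern (for each of these groups the chance of that is below 10^-4), which rules them out. Hence G = C_5 (5T1), of order 5.

C_5 (order 5)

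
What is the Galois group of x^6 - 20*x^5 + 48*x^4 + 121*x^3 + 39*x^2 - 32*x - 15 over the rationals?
The polynomial f is an irreducible sextic over Q, so G = Gal(f/Q) is one of the 16 transitive subgroups 6T1, ..., 6T16 of S_6. The discriminant of f is 30991489 = 5567^2, a perfect square, so G is contained in A_6. The transitive groups of degree 6 contained in A_6 are: A_4 (6T4, order 12), S_4 (6T7, order 24), (C_3 x C_3) : C_4 (6T10, order 36), PSL(2,5) (6T12, order 60), A_6 (6T15, order 360). By Dedekind's theorem, for a prime p not dividing disc(f) the degrees of the irreducible factors of f mod p form the cycle type of an element of G. Factoring f modulo the 21 such primes p <= 79 (skipping 19, which divides the discriminant), each new pattern first appears at: mod 2: f = (x + 1)(x^5 + x^4 + x^3 + x + 1), pattern 5+1; mod 7: f = (x^3 + 4)(x^3 + x^2 + 6x + 5), pattern 3+3; mod 61: f = (x + 47)(x + 53)(x^2 + 5x + 19)(x^2 + 58x + 37), pattern 2+2+1+1. No other pattern occurs in this range, so the set of observed cycle types is {5+1, 3+3, 2+2+1+1}. The candidates containing elements of all these cycle types are PSL(2,5) (6T12) of order 60, A_6 (6T15) of order 360; the others are excluded. The observed types are precisely the cycle types that occur in PSL(2,5) (6T12) (apart from the identity). Each of the other remaining candidates has further cycle types, and by the Chebotarev density theorem the matching factorization patterns would occur for a proportion of primes equal to their share of the group: A_6 (6T15) additionally contains elements of type 4+2, 3+1+1+1 (130 of its 360 elements, about 36% of primes). None of the 21 primes tested shows any such pattern (for each of these groups the chance of that is below 10^-4), which rules them out. Hence G = PSL(2,5) (6T12), of order 60.

PSL(2,5) (order 60)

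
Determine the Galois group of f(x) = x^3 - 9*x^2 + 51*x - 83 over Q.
The polynomial is an irreducible cubic over Q and its discriminant is -62208, which is not a perfect square. For an irreducible cubic, a non-square discriminant gives Galois group S_3.

S_3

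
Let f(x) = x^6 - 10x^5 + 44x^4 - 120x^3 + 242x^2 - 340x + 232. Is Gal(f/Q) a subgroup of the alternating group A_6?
The polynomial is irreducible of degree 6 over Q. Its discriminant is -4014080000, which is not a perfect square. A Galois group lies in the alternating group exactly when the discriminant is a square in Q, so the Galois group (S_4) is not contained in A_6.

No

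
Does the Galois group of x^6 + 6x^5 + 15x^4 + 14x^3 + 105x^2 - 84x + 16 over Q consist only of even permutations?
The polynomial is irreducible of degree 6 over Q. Its discriminant is -941328478973952, which is not a perfect square. A Galois group lies in the alternating group exactly when the discriminant is a square in Q, so the Galois group (S_3) is not contained in A_6.

No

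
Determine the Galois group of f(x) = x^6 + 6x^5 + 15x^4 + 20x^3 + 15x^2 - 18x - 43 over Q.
A_6 (also written A6)

The polynomial f is an irreducible sextic over Q, so G = Gal(f/Q) is one of the 16 transitive subgroups 6T1, ..., 6T16 of S_6. The discriminant of f is 746496000000 = 864000^2, a perfect square, so G is contained in A_6. The transitive groups of degree 6 contained in A_6 are: A_4 (6T4, order 12), S_4 (6T7, order 24), (C_3 x C_3) : C_4 (6T10, order 36), PSL(2,5) (6T12, order 60), A_6 (6T15, order 360). By Dedekind's theorem, for a prime p not dividing disc(f) the degrees of the irreducible factors of f mod p form the cycle type of an element of G. Factoring f modulo the 6 such primes p <= 23 (skipping 2, 3, 5, which divide the discriminant), each new pattern first appears at: mod 7: f = (x + 5)(x^5 + x^4 + 3x^3 + 5x^2 + 4x + 4), pattern 5+1; mod 23: f = (x + 3)(x + 12)(x + 17)(x^3 + 20x^2 + 4x + 15), pattern 3+1+1+1. No other pattern occurs in this range, so the set of observed cycle types is {5+1, 3+1+1+1}. Among the candidates above, the only group containing elements of all these cycle types is A_6 (6T15) — each of A_4 (6T4), S_4 (6T7), (C_3 x C_3) : C_4 (6T10), PSL(2,5) (6T12) lacks at least one of them. Hence G = A_6 (6T15), of order 360.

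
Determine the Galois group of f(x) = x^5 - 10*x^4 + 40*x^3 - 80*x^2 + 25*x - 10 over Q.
A_5, the alternating group on 5 letters

The polynomial f is an irreducible quintic over Q, so G = Gal(f/Q) is a transitive subgroup of S_5: one of C_5 (5T1, order 5), D_5 (5T2, order 10), F_20 (5T3, order 20), A_5 (5T4, order 60) or S_5 (5T5, order 120). The discriminant of f is 58564000000 = 242000^2, a perfect square, so G is contained in A_5. The transitive groups of degree 5 contained in A_5 are: C_5 (5T1, order 5), D_5 (5T2, order 10), A_5 (5T4, order 60). By Dedekind's theorem, for a prime p not dividing disc(f) the degrees of the irreducible factors of f mod p form the cycle type of an element of G. Factoring f modulo the 3 such primes p <= 13 (skipping 2, 5, 11, which divide the discriminant), each new pattern first appears at: mod 3: f = (x^5 + 2x^4 + x^3 + x^2 + x + 2), pattern 5; mod 13: f = (x + 3)(x + 5)(x^3 + 8x^2 + 8), pattern 3+1+1. No other pattern occurs in this range, so the set of observed cycle types is {5, 3+1+1}. Among the candidates above, the only group containing elements of all these cycle types is A_5 (5T4) — each of C_5 (5T1), D_5 (5T2) lacks at least one of them. Hence G = A_5 (5T4), of order 60.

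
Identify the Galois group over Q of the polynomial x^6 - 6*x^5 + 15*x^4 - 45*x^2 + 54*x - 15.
The polynomial f is an irreducible sextic over Q, so G = Gal(f/Q) is one of the 16 transitive subgroups 6T1, ..., 6T16 of S_6. The discriminant of f is 660451885056, which is not a perfect square, so G is not contained in A_6. The transitive groups of degree 6 not contained in A_6 are: C_6 (6T1, order 6), S_3 (6T2, order 6), D_6 (6T3, order 12), C_3 x S_3 (6T5, order 18), A_4 x C_2 (6T6, order 24), S_4 (6T8, order 24), S_3 x S_3 (6T9, order 36), S_4 x C_2 (6T11, order 48), (S_3 x S_3) : C_2 (6T13, order 72), PGL(2,5) (6T14, order 120), S_6 (6T16, order 720). By Dedekind's theorem, for a prime p not dividing disc(f) the degrees of the irreducible factors of f mod p form the cycle type of an element of G. Factoring f modulo the 14 such primes p <= 53 (skipping 2, 3, which divide the discriminant), each new pattern first appears at: mod 5: f = (x)(x + 3)(x^2 + 2x + 3)(x^2 + 4x + 1), pattern 2+2+1+1; mod 7: f = (x^6 + x^5 + x^4 + 4x^2 + 5x + 6), pattern 6; mod 19: f = (x + 4)(x + 15)(x + 16)(x^3 + 16x^2 + 3x + 8), pattern 3+1+1+1; mod 31: f = (x^2 + x + 16)(x^2 + 11x + 16)(x^2 + 13x + 2), pattern 2+2+2; mod 43: f = (x^3 + 40x^2 + 3x + 24)(x^3 + 40x^2 + 3x + 37), pattern 3+3. No other pattern occurs in this range, so the set of observed cycle types is {2+2+1+1, 6, 3+1+1+1, 2+2+2, 3+3}. The candidates containing elements of all these cycle types are S_3 x S_3 (6T9) of order 36, (S_3 x S_3) : C_2 (6T13) of order 72, S_6 (6T16) of order 720; the others are excluded. The observed types are precisely the cycle types that occur in S_3 x S_3 (6T9) (apart from the identity). Each of the other remaining candidates has further cycle types, and by the Chebotarev density theorem the matching factorization patterns would occur for a proportion of primes equal to their share of the group: (S_3 x S_3) : C_2 (6T13) additionally contains elements of type 4+2, 3+2+1, 2+1+1+1+1 (36 of its 72 elements, about 50% of primes); S_6 (6T16) additionally contains elements of type 5+1, 4+2, 4+1+1, 3+2+1, 2+1+1+1+1 (459 of its 720 elements, about 64% of primes). None of the 14 primes tested shows any such pattern (for each of these groups the chance of that is below 10^-4), which rules them out. Hence G = S_3 x S_3 (6T9), of order 36.

S_3 x S_3 (order 36)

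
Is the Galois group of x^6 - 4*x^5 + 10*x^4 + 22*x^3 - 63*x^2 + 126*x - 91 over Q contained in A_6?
The polynomial is irreducible of degree 6 over Q. Its discriminant is 5729525925351424 = 75693632^2, a perfect square. A Galois group lies in the alternating group exactly when the discriminant is a square in Q, so the Galois group (A_4) is contained in A_6.

Yes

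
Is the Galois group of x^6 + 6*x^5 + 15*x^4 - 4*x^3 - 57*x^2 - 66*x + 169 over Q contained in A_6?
No

The polynomial is irreducible of degree 6 over Q. Its discriminant is -190210142896128, which is not a perfect square. A Galois group lies in the alternating group exactly when the discriminant is a square in Q, so the Galois group (C_3 x S_3) is not contained in A_6.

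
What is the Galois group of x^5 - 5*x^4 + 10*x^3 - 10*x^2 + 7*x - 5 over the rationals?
S_5 (order 120)

The polynomial f is an irreducible quintic over Q, so G = Gal(f/Q) is a transitive subgroup of S_5: one of C_5 (5T1, order 5), D_5 (5T2, order 10), F_20 (5T3, order 20), A_5 (5T4, order 60) or S_5 (5T5, order 120). The discriminant of f is 58192, which is not a perfect square, so G is not contained in A_5. The transitive groups of degree 5 not contained in A_5 are: F_20 (5T3, order 20), S_5 (5T5, order 120). By Dedekind's theorem, for a prime p not dividing disc(f) the degrees of the irreducible factors of f mod p form the cycle type of an element of G. Factoring f modulo the 5 such primes p <= 13 (skipping 2, which divides the discriminant), each new pattern first appears at: mod 3: f = (x^5 + x^4 + x^3 + 2x^2 + x + 1), pattern 5; mod 5: f = (x)(x^4 + 2), pattern 4+1; mod 13: f = (x + 7)(x + 9)(x^3 + 5x^2 + 10x + 9), pattern 3+1+1. No other pattern occurs in this range, so the set of observed cycle types is {5, 4+1, 3+1+1}. Among the candidates above, the only group containing elements of all these cycle types is S_5 (5T5) — F_20 (5T3) lacks at least one of them. Hence G = S_5 (5T5), of order 120.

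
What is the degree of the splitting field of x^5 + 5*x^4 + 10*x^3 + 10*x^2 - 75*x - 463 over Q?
10

The degree of the splitting field over Q equals the order of the Galois group, so first determine the group. The polynomial f is an irreducible quintic over Q, so G = Gal(f/Q) is a transitive subgroup of S_5: one of C_5 (5T1, order 5), D_5 (5T2, order 10), F_20 (5T3, order 20), A_5 (5T4, order 60) or S_5 (5T5, order 120). The discriminant of f is 67108864000000 = 8192000^2, a perfect square, so G is contained in A_5. The transitive groups of degree 5 contained in A_5 are: C_5 (5T1, order 5), D_5 (5T2, order 10), A_5 (5T4, order 60). By Dedekind's theorem, for a prime p not dividing disc(f) the degrees of the irreducible factors of f mod p form the cycle type of an element of G. Factoring f modulo the 23 such primes p <= 97 (skipping 2, 5, which divide the discriminant), each new pattern first appears at: mod 3: f = (x + 1)(x^2 + 1)(x^2 + x + 2), pattern 2+2+1; mod 7: f = (x^5 + 5x^4 + 3x^3 + 3x^2 + 2x + 6), pattern 5. No other pattern occurs in this range, so the set of observed cycle types is {2+2+1, 5}. The candidates containing elements of all these cycle types are D_5 (5T2) of order 10, A_5 (5T4) of order 60; the others are excluded. The observed types are precisely the cycle types that occur in D_5 (5T2) (apart from the identity). Each of the other remaining candidates has further cycle types, and by the Chebotarev density theorem the matching factorization patterns would occur for a proportion of primes equal to their share of the group: A_5 (5T4) additionally contains elements of type 3+1+1 (20 of its 60 elements, about 33% of primes). None of the 23 primes tested shows any such pattern (for each of these groups the chance of that is below 10^-4), which rules them out. Hence G = D_5 (5T2), of order 10. The Galois group D_5 (5T2) has order 10, so the splitting field has degree 10 over Q.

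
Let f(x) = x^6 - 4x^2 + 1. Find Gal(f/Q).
S_4 x C_2 (order 48)

The polynomial f is an irreducible sextic over Q, so G = Gal(f/Q) is one of the 16 transitive subgroups 6T1, ..., 6T16 of S_6. The discriminant of f is -3356224, which is not a perfect square, so G is not contained in A_6. The transitive groups of degree 6 not contained in A_6 are: C_6 (6T1, order 6), S_3 (6T2, order 6), D_6 (6T3, order 12), C_3 x S_3 (6T5, order 18), A_4 x C_2 (6T6, order 24), S_4 (6T8, order 24), S_3 x S_3 (6T9, order 36), S_4 x C_2 (6T11, order 48), (S_3 x S_3) : C_2 (6T13, order 72), PGL(2,5) (6T14, order 120), S_6 (6T16, order 720). By Dedekind's theorem, for a prime p not dividing disc(f) the degrees of the irreducible factors of f mod p form the cycle type of an element of G. Factoring f modulo the 67 such primes p <= 347 (skipping 2, 229, which divide the discriminant), each new pattern first appears at: mod 3: f = (x^6 + 2x^2 + 1), pattern 6; mod 5: f = (x^3 + 2x^2 + 2x + 2)(x^3 + 3x^2 + 2x + 3), pattern 3+3; mod 7: f = (x + 2)(x + 5)(x^4 + 4x^2 + 5), pattern 4+1+1; mod 13: f = (x^2 + 5)(x^4 + 8x^2 + 8), pattern 4+2; mod 23: f = (x^2 + 12)(x^2 + 5x + 18)(x^2 + 18x + 18), pattern 2+2+2; mod 29: f = (x + 10)(x + 19)(x^2 + x + 7)(x^2 + 28x + 7), pattern 2+2+1+1; mod 193: f = (x + 6)(x + 44)(x + 94)(x + 99)(x + 149)(x + 187), pattern 1+1+1+1+1+1; mod 347: f = (x + 3)(x + 151)(x + 196)(x + 344)(x^2 + 255), pattern 2+1+1+1+1. No other pattern occurs in this range, so the set of observed cycle types is {6, 3+3, 4+1+1, 4+2, 2+2+2, 2+2+1+1, 1+1+1+1+1+1, 2+1+1+1+1}. The candidates containing elements of all these cycle types are S_4 x C_2 (6T11) of order 48, S_6 (6T16) of order 720; the others are excluded. The observed types are precisely the cycle types that occur in S_4 x C_2 (6T11). Each of the other remaining candidates has further cycle types, and by the Chebotarev density theorem the matching factorization patterns would occur for a proportion of primes equal to their share of the group: S_6 (6T16) additionally contains elements of type 5+1, 3+2+1, 3+1+1+1 (304 of its 720 elements, about 42% of primes). None of the 67 primes tested shows any such pattern (for each of these groups the chance of that is below 10^-4), which rules them out. Hence G = S_4 x C_2 (6T11), of order 48.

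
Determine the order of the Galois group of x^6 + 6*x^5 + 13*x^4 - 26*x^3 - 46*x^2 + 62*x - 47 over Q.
The degree of the splitting field over Q equals the order of the Galois group, so first determine the group. The polynomial f is an irreducible sextic over Q, so G = Gal(f/Q) is one of the 16 transitive subgroups 6T1, ..., 6T16 of S_6. The discriminant of f is 4266893659103296 = 65321464^2, a perfect square, so G is contained in A_6. The transitive groups of degree 6 contained in A_6 are: A_4 (6T4, order 12), S_4 (6T7, order 24), (C_3 x C_3) : C_4 (6T10, order 36), PSL(2,5) (6T12, order 60), A_6 (6T15, order 360). By Dedekind's theorem, for a prime p not dividing disc(f) the degrees of the irreducible factors of f mod p form the cycle type of an element of G. Factoring f modulo the 79 such primes p <= 421 (skipping 2, 13, 31, which divide the discriminant), each new pattern first appears at: mod 3: f = (x^2 + x + 2)(x^4 + 2x^3 + 2), pattern 4+2; mod 5: f = (x^3 + 2x^2 + 4x + 4)(x^3 + 4x^2 + x + 2), pattern 3+3; mod 11: f = (x + 1)(x + 5)(x^2 + 3x + 8)(x^2 + 8x + 9), pattern 2+2+1+1; mod 67: f = (x + 2)(x + 7)(x + 15)(x + 21)(x + 46)(x + 49), pattern 1+1+1+1+1+1. No other pattern occurs in this range, so the set of observed cycle types is {4+2, 3+3, 2+2+1+1, 1+1+1+1+1+1}. The candidates containing elements of all these cycle types are S_4 (6T7) of order 24, (C_3 x C_3) : C_4 (6T10) of order 36, A_6 (6T15) of order 360; the others are excluded. The observed types are precisely the cycle types that occur in S_4 (6T7). Each of the other remaining candidates has further cycle types, and by the Chebotarev density theorem the matching factorization patterns would occur for a proportion of primes equal to their share of the group: (C_3 x C_3) : C_4 (6T10) additionally contains elements of type 3+1+1+1 (4 of its 36 elements, about 11% of primes); A_6 (6T15) additionally contains elements of type 5+1, 3+1+1+1 (184 of its 360 elements, about 51% of primes). None of the 79 primes tested shows any such pattern (for each of these groups the chance of that is below 10^-4), which rules them out. Hence G = S_4 (6T7), of order 24. The Galois group S_4 (6T7) has order 24, so the splitting field has degree 24 over Q.

24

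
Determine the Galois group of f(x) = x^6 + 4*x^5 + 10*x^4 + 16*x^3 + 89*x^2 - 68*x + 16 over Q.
S_4 x C_2 (order 48)

The polynomial f is an irreducible sextic over Q, so G = Gal(f/Q) is one of the 16 transitive subgroups 6T1, ..., 6T16 of S_6. The discriminant of f is -3511396987830272, which is not a perfect square, so G is not contained in A_6. The transitive groups of degree 6 not contained in A_6 are: C_6 (6T1, order 6), S_3 (6T2, order 6), D_6 (6T3, order 12), C_3 x S_3 (6T5, order 18), A_4 x C_2 (6T6, order 24), S_4 (6T8, order 24), S_3 x S_3 (6T9, order 36), S_4 x C_2 (6T11, order 48), (S_3 x S_3) : C_2 (6T13, order 72), PGL(2,5) (6T14, order 120), S_6 (6T16, order 720). By Dedekind's theorem, for a prime p not dividing disc(f) the degrees of the irreducible factors of f mod p form the cycle type of an element of G. Factoring f modulo the 27 such primes p <= 127 (skipping 2, 17, 29, 83, which divide the discriminant), each new pattern first appears at: mod 3: f = (x^3 + 2x + 1)(x^3 + x^2 + 2x + 1), pattern 3+3; mod 5: f = (x^6 + 4x^5 + x^3 + 4x^2 + 2x + 1), pattern 6; mod 7: f = (x + 2)(x + 4)(x^4 + 5x^3 + 4x + 2), pattern 4+1+1; mod 19: f = (x + 5)(x + 7)(x^2 + 3x + 5)(x^2 + 8x + 4), pattern 2+2+1+1; mod 23: f = (x^2 + 2x + 4)(x^2 + 8x + 2)(x^2 + 17x + 2), pattern 2+2+2; mod 67: f = (x^2 + 41x + 24)(x^4 + 30x^3 + 29x^2 + 50x + 23), pattern 4+2; mod 127: f = (x + 30)(x + 38)(x + 52)(x + 124)(x^2 + 14x + 25), pattern 2+1+1+1+1. No other pattern occurs in this range, so the set of observed cycle types is {3+3, 6, 4+1+1, 2+2+1+1, 2+2+2, 4+2, 2+1+1+1+1}. The candidates containing elements of all these cycle types are S_4 x C_2 (6T11) of order 48, S_6 (6T16) of order 720; the others are excluded. The observed types are precisely the cycle types that occur in S_4 x C_2 (6T11) (apart from the identity). Each of the other remaining candidates has further cycle types, and by the Chebotarev density theorem the matching factorization patterns would occur for a proportion of primes equal to their share of the group: S_6 (6T16) additionally contains elements of type 5+1, 3+2+1, 3+1+1+1 (304 of its 720 elements, about 42% of primes). None of the 27 primes tested shows any such pattern (for each of these groups the chance of that is below 10^-4), which rules them out. Hence G = S_4 x C_2 (6T11), of order 48.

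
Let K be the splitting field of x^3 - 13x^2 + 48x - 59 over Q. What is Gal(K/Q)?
S_3 (also written S3)

The polynomial is an irreducible cubic over Q and its discriminant is -2783, which is not a perfect square. For an irreducible cubic, a non-square discriminant gives Galois group S_3.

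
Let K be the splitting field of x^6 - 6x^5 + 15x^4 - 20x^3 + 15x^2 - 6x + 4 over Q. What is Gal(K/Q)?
The polynomial f is an irreducible sextic over Q, so G = Gal(f/Q) is one of the 16 transitive subgroups 6T1, ..., 6T16 of S_6. The discriminant of f is -11337408, which is not a perfect square, so G is not contained in A_6. The transitive groups of degree 6 not contained in A_6 are: C_6 (6T1, order 6), S_3 (6T2, order 6), D_6 (6T3, order 12), C_3 x S_3 (6T5, order 18), A_4 x C_2 (6T6, order 24), S_4 (6T8, order 24), S_3 x S_3 (6T9, order 36), S_4 x C_2 (6T11, order 48), (S_3 x S_3) : C_2 (6T13, order 72), PGL(2,5) (6T14, order 120), S_6 (6T16, order 720). By Dedekind's theorem, for a prime p not dividing disc(f) the degrees of the irreducible factors of f mod p form the cycle type of an element of G. Factoring f modulo the 23 such primes p <= 97 (skipping 2, 3, which divide the discriminant), each new pattern first appears at: mod 5: f = (x^2 + 2x + 4)(x^2 + 3x + 3)(x^2 + 4x + 2), pattern 2+2+2; mod 7: f = (x^3 + 4x^2 + 3x + 1)(x^3 + 4x^2 + 3x + 4), pattern 3+3; mod 61: f = (x + 2)(x + 18)(x + 21)(x + 38)(x + 41)(x + 57), pattern 1+1+1+1+1+1. No other pattern occurs in this range, so the set of observed cycle types is {2+2+2, 3+3, 1+1+1+1+1+1}. The candidates containing elements of all these cycle types are C_6 (6T1) of order 6, S_3 (6T2) of order 6, D_6 (6T3) of order 12, C_3 x S_3 (6T5) of order 18, A_4 x C_2 (6T6) of order 24, S_4 (6T8) of order 24, S_3 x S_3 (6T9) of order 36, S_4 x C_2 (6T11) of order 48, (S_3 x S_3) : C_2 (6T13) of order 72, PGL(2,5) (6T14) of order 120, S_6 (6T16) of order 720; the others are excluded. The observed types are precisely the cycle types that occur in S_3 (6T2). Each of the other remaining candidates has further cycle types, and by the Chebotarev density theorem the matching factorization patterns would occur for a proportion of primes equal to their share of the group: C_6 (6T1) additionally contains elements of type 6 (2 of its 6 elements, about 33% of primes); D_6 (6T3) additionally contains elements of type 6, 2+2+1+1 (5 of its 12 elements, about 42% of primes); C_3 x S_3 (6T5) additionally contains elements of type 6, 3+1+1+1 (10 of its 18 elements, about 56% of primes); A_4 x C_2 (6T6) additionally contains elements of type 6, 2+2+1+1, 2+1+1+1+1 (14 of its 24 elements, about 58% of primes); S_4 (6T8) additionally contains elements of type 4+1+1, 2+2+1+1 (9 of its 24 elements, about 38% of primes); S_3 x S_3 (6T9) additionally contains elements of type 6, 3+1+1+1, 2+2+1+1 (25 of its 36 elements, about 69% of primes); S_4 x C_2 (6T11) additionally contains elements of type 6, 4+2, 4+1+1, 2+2+1+1, 2+1+1+1+1 (32 of its 48 elements, about 67% of primes); (S_3 x S_3) : C_2 (6T13) additionally contains elements of type 6, 4+2, 3+2+1, 3+1+1+1, 2+2+1+1, 2+1+1+1+1 (61 of its 72 elements, about 85% of primes); PGL(2,5) (6T14) additionally contains elements of type 6, 5+1, 4+1+1, 2+2+1+1 (89 of its 120 elements, about 74% of primes); S_6 (6T16) additionally contains elements of type 6, 5+1, 4+2, 4+1+1, 3+2+1, 3+1+1+1, 2+2+1+1, 2+1+1+1+1 (664 of its 720 elements, about 92% of primes). None of the 23 primes tested shows any such pattern (for each of these groups the chance of that is below 10^-4), which rules them out. Hence G = S_3 (6T2), of order 6.

S_3 (also written S3)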